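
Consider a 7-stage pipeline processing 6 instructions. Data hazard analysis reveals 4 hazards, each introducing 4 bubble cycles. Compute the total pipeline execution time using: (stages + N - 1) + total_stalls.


Base cycles = 7 + 6 - 1 = 12
Total stalls = 4 * 4 = 16
Total = 12 + 16 = 28

28


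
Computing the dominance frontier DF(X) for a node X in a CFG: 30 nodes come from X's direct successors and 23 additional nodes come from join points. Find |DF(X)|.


DF(X) = direct successor contributions + join point contributions
= 30 + 23 = 53

53


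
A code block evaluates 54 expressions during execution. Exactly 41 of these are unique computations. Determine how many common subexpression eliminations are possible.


CSE count = total expressions - unique expressions
= 54 - 41 = 13

13


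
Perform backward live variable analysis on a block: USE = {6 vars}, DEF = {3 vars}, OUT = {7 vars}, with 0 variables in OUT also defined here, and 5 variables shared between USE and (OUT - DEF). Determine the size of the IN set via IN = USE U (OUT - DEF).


OUT - DEF: 7 - 0 = 7
|IN| = |USE| + |OUT - DEF| - |USE ∩ (OUT - DEF)| = 6 + 7 - 5 = 8

8


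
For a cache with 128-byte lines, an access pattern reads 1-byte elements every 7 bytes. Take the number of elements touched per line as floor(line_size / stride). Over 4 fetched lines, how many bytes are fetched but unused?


Elements per line = floor(128 / 7) = 18
Bytes used per line = 18 * 1 = 18
Wasted per line = 128 - 18 = 110
Total wasted = 110 * 4 = 440

440


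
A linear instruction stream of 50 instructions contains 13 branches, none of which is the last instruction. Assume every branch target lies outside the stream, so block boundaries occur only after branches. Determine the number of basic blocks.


With no in-sequence branch targets, the leaders are the first instruction plus the instruction after each branch.
Number of basic blocks = branches + 1
= 13 + 1 = 14

14


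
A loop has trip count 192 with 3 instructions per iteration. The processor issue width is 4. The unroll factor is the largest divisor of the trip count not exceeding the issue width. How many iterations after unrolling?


Largest divisor of 192 <= 4 is 4
New iterations = 192 / 4 = 48

48


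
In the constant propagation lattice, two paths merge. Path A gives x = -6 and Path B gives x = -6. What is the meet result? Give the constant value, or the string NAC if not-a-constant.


Meet operation: if both paths give the same constant, result is that constant; if they differ, result is NAC (not-a-constant).
Path A: -6, Path B: -6 -> equal
Result: constant -> -6

-6


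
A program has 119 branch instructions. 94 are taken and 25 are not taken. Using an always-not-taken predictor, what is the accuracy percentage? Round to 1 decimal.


Predictor: always-not-taken
Correct predictions = 25
Accuracy = 25 / 119 * 100 = 21.0%

21.0


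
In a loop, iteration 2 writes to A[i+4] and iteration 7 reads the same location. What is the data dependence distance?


Distance = read iteration - write iteration
= 7 - 2 = 5

5


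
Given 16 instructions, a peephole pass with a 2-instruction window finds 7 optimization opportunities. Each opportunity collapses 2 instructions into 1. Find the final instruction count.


Each match removes 1 instructions.
Total removed = 7 * 1 = 7
Remaining = 16 - 7 = 9

9


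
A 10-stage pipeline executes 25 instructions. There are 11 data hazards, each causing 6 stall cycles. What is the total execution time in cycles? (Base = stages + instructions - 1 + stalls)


Base cycles = 10 + 25 - 1 = 34
Total stalls = 11 * 6 = 66
Total = 34 + 66 = 100

100


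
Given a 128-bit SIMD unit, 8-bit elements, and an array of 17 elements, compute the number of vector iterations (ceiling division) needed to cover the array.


Width = 128 / 8 = 16 elements per vector op
Iterations = ceil(17 / 16) = 2

2


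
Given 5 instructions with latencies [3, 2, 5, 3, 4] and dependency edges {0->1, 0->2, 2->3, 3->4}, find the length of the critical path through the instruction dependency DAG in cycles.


Compute longest path through dependency graph: dist(Ik) = max over predecessors of dist + latency(Ik).
dist(I0) = latency 3 = 3
dist(I1) = dist(I0) + 2 = 3 + 2 = 5
dist(I2) = dist(I0) + 5 = 3 + 5 = 8
dist(I3) = dist(I2) + 3 = 8 + 3 = 11
dist(I4) = dist(I3) + 4 = 11 + 4 = 15
Critical path = max dist = 15

15


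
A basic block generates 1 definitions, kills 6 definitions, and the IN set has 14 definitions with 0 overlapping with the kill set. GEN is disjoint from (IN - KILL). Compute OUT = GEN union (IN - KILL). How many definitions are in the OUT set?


IN - KILL: 14 - 0 = 14 surviving definitions
OUT = GEN + surviving = 1 + 14 = 15

15


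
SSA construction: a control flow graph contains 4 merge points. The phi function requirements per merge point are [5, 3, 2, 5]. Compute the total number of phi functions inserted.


Total phi functions = sum of phi functions at each join node
= 5 + 3 + 2 + 5 = 15

15


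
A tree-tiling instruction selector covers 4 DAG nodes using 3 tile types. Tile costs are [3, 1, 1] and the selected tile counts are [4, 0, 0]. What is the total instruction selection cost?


Total cost = sum(count_i * cost_i)
= 4*3 + 0*1 + 0*1
= 12

12


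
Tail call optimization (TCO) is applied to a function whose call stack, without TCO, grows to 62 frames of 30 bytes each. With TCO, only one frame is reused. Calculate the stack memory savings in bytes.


Without TCO: 62 * 30 = 1860 bytes
With TCO: reuse 1 frame = 30 bytes
Savings = 1860 - 30 = 1830

1830


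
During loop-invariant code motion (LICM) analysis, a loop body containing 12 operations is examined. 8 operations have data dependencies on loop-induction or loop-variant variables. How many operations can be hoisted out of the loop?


Invariant candidates = total - loop-dependent
= 12 - 8 = 4

4


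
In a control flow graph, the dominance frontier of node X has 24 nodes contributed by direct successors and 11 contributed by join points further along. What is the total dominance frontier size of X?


DF(X) = direct successor contributions + join point contributions
= 24 + 11 = 35

35


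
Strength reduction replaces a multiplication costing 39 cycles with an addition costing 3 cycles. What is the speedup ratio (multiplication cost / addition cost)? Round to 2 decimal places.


Ratio = mult_cost / add_cost = 39 / 3 = 13.0

13.0


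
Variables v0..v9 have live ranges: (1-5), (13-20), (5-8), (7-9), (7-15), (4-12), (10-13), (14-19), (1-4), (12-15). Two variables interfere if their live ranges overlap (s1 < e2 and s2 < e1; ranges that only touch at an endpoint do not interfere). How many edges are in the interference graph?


Check all pairs for overlapping intervals.
Two intervals (s1,e1) and (s2,e2) overlap if s1 < e2 and s2 < e1.
v0 (1-5) vs v1..v9: overlaps v5, v8 -> 2
v1 (13-20) vs v2..v9: overlaps v4, v7, v9 -> 3
v2 (5-8) vs v3..v9: overlaps v3, v4, v5 -> 3
v3 (7-9) vs v4..v9: overlaps v4, v5 -> 2
v4 (7-15) vs v5..v9: overlaps v5, v6, v7, v9 -> 4
v5 (4-12) vs v6..v9: overlaps v6 -> 1
v6 (10-13) vs v7..v9: overlaps v9 -> 1
v7 (14-19) vs v8..v9: overlaps v9 -> 1
v8 (1-4) vs v9: overlaps none -> 0
Total overlapping pairs = 2 + 3 + 3 + 2 + 4 + 1 + 1 + 1 + 0 = 17

17


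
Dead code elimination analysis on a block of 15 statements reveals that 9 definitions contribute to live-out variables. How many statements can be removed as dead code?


Dead code = total statements - live definitions
= 15 - 9 = 6

6


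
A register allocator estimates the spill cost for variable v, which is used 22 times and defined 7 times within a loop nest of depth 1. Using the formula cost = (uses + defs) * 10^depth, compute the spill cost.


uses + defs = 22 + 7 = 29
10^1 = 10
Spill cost = 29 * 10 = 290

290


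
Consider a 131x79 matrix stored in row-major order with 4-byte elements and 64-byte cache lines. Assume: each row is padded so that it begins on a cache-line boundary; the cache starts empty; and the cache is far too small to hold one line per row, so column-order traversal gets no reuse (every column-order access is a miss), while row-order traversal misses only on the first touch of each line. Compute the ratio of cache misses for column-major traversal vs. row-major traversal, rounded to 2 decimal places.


Each row occupies 79 * 4 = 316 bytes and starts on a line boundary, so it spans ceil(316 / 64) = 5 cache lines.
Row-major traversal misses (one per line touched): 131 * ceil(79 * 4 / 64) = 655
Column-major traversal misses (no reuse, every access misses): 131 * 79 = 10349
Ratio = 10349 / 655 = 15.8

15.8


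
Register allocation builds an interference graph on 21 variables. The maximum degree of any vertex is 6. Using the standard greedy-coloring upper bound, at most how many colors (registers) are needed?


Greedy coloring never needs more than (max_degree + 1) colors: when coloring a vertex, at most max_degree neighbors are already colored.
Upper bound = 6 + 1 = 7

7


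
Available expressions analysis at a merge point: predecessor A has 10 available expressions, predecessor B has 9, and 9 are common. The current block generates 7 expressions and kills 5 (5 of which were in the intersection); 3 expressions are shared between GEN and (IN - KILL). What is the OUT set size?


IN = intersection of predecessors = 9
IN - KILL = 9 - 5 = 4
|OUT| = |GEN| + |IN - KILL| - |GEN ∩ (IN - KILL)| = 7 + 4 - 3 = 8

8


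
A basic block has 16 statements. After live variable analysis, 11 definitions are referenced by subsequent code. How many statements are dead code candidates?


Dead code = total statements - live definitions
= 16 - 11 = 5

5


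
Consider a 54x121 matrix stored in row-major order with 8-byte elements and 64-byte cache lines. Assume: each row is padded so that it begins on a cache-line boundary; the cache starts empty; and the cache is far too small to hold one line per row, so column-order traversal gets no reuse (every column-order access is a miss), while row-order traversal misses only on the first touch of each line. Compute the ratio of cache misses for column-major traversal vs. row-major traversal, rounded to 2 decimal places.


Each row occupies 121 * 8 = 968 bytes and starts on a line boundary, so it spans ceil(968 / 64) = 16 cache lines.
Row-major traversal misses (one per line touched): 54 * ceil(121 * 8 / 64) = 864
Column-major traversal misses (no reuse, every access misses): 54 * 121 = 6534
Ratio = 6534 / 864 = 7.56

7.56


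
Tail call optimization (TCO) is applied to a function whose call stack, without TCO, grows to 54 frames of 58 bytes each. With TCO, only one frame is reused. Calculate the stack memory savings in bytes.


Without TCO: 54 * 58 = 3132 bytes
With TCO: reuse 1 frame = 58 bytes
Savings = 3132 - 58 = 3074

3074


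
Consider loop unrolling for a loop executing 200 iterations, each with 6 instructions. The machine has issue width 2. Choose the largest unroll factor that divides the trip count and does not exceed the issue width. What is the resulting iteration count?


Largest divisor of 200 <= 2 is 2
New iterations = 200 / 2 = 100

100


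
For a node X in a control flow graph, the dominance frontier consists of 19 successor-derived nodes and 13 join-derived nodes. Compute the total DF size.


DF(X) = direct successor contributions + join point contributions
= 19 + 13 = 32

32


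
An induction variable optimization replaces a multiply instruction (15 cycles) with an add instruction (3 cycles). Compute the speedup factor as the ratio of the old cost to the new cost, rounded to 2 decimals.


Ratio = mult_cost / add_cost = 15 / 3 = 5.0

5.0


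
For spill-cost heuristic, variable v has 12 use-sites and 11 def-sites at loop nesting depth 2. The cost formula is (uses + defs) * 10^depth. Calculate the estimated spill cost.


uses + defs = 12 + 11 = 23
10^2 = 100
Spill cost = 23 * 100 = 2300

2300


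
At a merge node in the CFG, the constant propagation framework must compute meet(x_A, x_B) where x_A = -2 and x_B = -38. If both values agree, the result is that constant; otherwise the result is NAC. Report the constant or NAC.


Meet operation: if both paths give the same constant, result is that constant; if they differ, result is NAC (not-a-constant).
Path A: -2, Path B: -38 -> differ
Result: not-a-constant -> NAC

NAC


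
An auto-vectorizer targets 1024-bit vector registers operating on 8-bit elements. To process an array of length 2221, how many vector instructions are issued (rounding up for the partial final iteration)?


Width = 1024 / 8 = 128 elements per vector op
Iterations = ceil(2221 / 128) = 18

18


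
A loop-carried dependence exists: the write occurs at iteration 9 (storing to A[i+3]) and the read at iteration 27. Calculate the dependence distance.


Distance = read iteration - write iteration
= 27 - 9 = 18

18


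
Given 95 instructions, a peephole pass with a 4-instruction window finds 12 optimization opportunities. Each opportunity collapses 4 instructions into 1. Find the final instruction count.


Each match removes 3 instructions.
Total removed = 12 * 3 = 36
Remaining = 95 - 36 = 59

59


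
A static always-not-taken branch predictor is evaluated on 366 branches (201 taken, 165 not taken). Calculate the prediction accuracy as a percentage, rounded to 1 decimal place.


Predictor: always-not-taken
Correct predictions = 165
Accuracy = 165 / 366 * 100 = 45.1%

45.1


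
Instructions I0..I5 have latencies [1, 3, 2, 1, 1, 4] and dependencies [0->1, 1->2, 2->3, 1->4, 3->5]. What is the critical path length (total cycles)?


Compute longest path through dependency graph: dist(Ik) = max over predecessors of dist + latency(Ik).
dist(I0) = latency 1 = 1
dist(I1) = dist(I0) + 3 = 1 + 3 = 4
dist(I2) = dist(I1) + 2 = 4 + 2 = 6
dist(I3) = dist(I2) + 1 = 6 + 1 = 7
dist(I4) = dist(I1) + 1 = 4 + 1 = 5
dist(I5) = dist(I3) + 4 = 7 + 4 = 11
Critical path = max dist = 11

11


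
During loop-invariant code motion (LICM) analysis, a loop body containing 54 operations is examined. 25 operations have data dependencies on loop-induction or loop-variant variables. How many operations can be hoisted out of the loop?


Invariant candidates = total - loop-dependent
= 54 - 25 = 29

29


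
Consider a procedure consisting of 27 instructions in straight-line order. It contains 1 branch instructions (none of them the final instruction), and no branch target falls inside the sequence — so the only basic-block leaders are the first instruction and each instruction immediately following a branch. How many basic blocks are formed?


With no in-sequence branch targets, the leaders are the first instruction plus the instruction after each branch.
Number of basic blocks = branches + 1
= 1 + 1 = 2

2


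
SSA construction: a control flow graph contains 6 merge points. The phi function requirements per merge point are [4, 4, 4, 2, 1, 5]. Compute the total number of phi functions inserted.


Total phi functions = sum of phi functions at each join node
= 4 + 4 + 4 + 2 + 1 + 5 = 20

20


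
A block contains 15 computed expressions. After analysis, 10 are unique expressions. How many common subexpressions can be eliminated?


CSE count = total expressions - unique expressions
= 15 - 10 = 5

5


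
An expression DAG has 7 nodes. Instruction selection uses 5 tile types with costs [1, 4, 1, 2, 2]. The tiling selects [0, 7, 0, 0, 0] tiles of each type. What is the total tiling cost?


Total cost = sum(count_i * cost_i)
= 0*1 + 7*4 + 0*1 + 0*2 + 0*2
= 28

28


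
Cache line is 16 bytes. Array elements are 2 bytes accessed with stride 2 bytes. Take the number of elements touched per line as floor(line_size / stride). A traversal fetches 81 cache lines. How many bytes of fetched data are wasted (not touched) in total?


Elements per line = floor(16 / 2) = 8
Bytes used per line = 8 * 2 = 16
Wasted per line = 16 - 16 = 0
Total wasted = 0 * 81 = 0

0


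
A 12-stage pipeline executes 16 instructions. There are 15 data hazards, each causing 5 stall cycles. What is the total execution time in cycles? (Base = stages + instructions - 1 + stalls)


Base cycles = 12 + 16 - 1 = 27
Total stalls = 15 * 5 = 75
Total = 27 + 75 = 102

102


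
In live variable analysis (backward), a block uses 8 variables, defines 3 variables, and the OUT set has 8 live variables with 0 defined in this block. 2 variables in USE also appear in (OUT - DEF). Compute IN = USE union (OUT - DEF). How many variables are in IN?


OUT - DEF: 8 - 0 = 8
|IN| = |USE| + |OUT - DEF| - |USE ∩ (OUT - DEF)| = 8 + 8 - 2 = 14

14


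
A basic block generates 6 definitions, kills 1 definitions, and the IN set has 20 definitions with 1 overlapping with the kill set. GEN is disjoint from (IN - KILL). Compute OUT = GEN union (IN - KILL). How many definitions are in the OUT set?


IN - KILL: 20 - 1 = 19 surviving definitions
OUT = GEN + surviving = 6 + 19 = 25

25


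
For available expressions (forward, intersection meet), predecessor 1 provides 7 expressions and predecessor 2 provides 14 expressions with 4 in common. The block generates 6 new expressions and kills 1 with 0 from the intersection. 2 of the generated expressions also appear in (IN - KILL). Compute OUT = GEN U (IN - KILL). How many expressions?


IN = intersection of predecessors = 4
IN - KILL = 4 - 0 = 4
|OUT| = |GEN| + |IN - KILL| - |GEN ∩ (IN - KILL)| = 6 + 4 - 2 = 8

8


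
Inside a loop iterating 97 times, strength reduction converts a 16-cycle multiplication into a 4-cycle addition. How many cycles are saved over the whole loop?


Per-iteration saving = 16 - 4 = 12
Total saved = 97 * 12 = 1164

1164


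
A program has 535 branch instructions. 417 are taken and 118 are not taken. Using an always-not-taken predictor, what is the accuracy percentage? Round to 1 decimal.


Predictor: always-not-taken
Correct predictions = 118
Accuracy = 118 / 535 * 100 = 22.1%

22.1


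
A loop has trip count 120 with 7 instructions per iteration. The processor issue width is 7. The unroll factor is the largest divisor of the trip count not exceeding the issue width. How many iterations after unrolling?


Largest divisor of 120 <= 7 is 6
New iterations = 120 / 6 = 20

20


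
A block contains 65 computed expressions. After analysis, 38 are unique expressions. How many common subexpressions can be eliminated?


CSE count = total expressions - unique expressions
= 65 - 38 = 27

27


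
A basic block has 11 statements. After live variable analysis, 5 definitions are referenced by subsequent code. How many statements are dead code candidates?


Dead code = total statements - live definitions
= 11 - 5 = 6

6


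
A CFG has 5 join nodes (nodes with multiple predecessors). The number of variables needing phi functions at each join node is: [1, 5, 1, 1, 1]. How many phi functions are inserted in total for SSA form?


Total phi functions = sum of phi functions at each join node
= 1 + 5 + 1 + 1 + 1 = 9

9


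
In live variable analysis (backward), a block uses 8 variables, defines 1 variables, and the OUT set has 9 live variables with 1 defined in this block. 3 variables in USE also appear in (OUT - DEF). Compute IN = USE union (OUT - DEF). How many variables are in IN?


OUT - DEF: 9 - 1 = 8
|IN| = |USE| + |OUT - DEF| - |USE ∩ (OUT - DEF)| = 8 + 8 - 3 = 13

13


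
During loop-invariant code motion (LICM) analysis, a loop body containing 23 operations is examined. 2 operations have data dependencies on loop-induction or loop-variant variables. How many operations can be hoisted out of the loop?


Invariant candidates = total - loop-dependent
= 23 - 2 = 21

21


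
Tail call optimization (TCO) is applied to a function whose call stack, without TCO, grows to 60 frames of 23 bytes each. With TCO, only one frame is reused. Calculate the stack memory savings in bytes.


Without TCO: 60 * 23 = 1380 bytes
With TCO: reuse 1 frame = 23 bytes
Savings = 1380 - 23 = 1357

1357


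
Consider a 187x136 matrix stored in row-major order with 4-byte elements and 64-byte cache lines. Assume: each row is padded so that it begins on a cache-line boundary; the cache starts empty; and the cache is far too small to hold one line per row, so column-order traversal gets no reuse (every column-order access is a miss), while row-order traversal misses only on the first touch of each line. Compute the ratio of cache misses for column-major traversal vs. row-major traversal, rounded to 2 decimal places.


Each row occupies 136 * 4 = 544 bytes and starts on a line boundary, so it spans ceil(544 / 64) = 9 cache lines.
Row-major traversal misses (one per line touched): 187 * ceil(136 * 4 / 64) = 1683
Column-major traversal misses (no reuse, every access misses): 187 * 136 = 25432
Ratio = 25432 / 1683 = 15.11

15.11


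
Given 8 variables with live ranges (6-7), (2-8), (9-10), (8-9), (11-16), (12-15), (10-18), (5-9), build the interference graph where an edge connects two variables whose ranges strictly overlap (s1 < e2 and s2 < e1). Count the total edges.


Check all pairs for overlapping intervals.
Two intervals (s1,e1) and (s2,e2) overlap if s1 < e2 and s2 < e1.
v0 (6-7) vs v1..v7: overlaps v1, v7 -> 2
v1 (2-8) vs v2..v7: overlaps v7 -> 1
v2 (9-10) vs v3..v7: overlaps none -> 0
v3 (8-9) vs v4..v7: overlaps v7 -> 1
v4 (11-16) vs v5..v7: overlaps v5, v6 -> 2
v5 (12-15) vs v6..v7: overlaps v6 -> 1
v6 (10-18) vs v7: overlaps none -> 0
Total overlapping pairs = 2 + 1 + 0 + 1 + 2 + 1 + 0 = 7

7


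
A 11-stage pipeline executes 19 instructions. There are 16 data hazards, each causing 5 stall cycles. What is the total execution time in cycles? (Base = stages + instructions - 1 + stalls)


Base cycles = 11 + 19 - 1 = 29
Total stalls = 16 * 5 = 80
Total = 29 + 80 = 109

109


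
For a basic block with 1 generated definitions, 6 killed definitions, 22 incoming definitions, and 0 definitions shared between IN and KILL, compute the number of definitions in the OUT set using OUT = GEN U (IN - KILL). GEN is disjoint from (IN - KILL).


IN - KILL: 22 - 0 = 22 surviving definitions
OUT = GEN + surviving = 1 + 22 = 23

23


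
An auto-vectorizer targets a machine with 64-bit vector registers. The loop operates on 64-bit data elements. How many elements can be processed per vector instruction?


Width = SIMD bits / data type bits
= 64 / 64 = 1

1


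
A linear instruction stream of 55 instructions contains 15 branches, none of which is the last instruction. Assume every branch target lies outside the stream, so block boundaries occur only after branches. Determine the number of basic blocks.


With no in-sequence branch targets, the leaders are the first instruction plus the instruction after each branch.
Number of basic blocks = branches + 1
= 15 + 1 = 16

16


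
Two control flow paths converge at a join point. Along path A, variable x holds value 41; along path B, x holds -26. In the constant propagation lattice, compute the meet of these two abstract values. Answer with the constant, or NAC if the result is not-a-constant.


Meet operation: if both paths give the same constant, result is that constant; if they differ, result is NAC (not-a-constant).
Path A: 41, Path B: -26 -> differ
Result: not-a-constant -> NAC

NAC


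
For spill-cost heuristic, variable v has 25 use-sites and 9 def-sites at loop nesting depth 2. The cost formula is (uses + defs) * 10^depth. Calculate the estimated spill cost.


uses + defs = 25 + 9 = 34
10^2 = 100
Spill cost = 34 * 100 = 3400

3400


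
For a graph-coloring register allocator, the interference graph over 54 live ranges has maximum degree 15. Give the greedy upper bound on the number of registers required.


Greedy coloring never needs more than (max_degree + 1) colors: when coloring a vertex, at most max_degree neighbors are already colored.
Upper bound = 15 + 1 = 16

16


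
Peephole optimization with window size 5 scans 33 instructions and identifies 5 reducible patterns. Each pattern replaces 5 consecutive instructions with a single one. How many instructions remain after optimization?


Each match removes 4 instructions.
Total removed = 5 * 4 = 20
Remaining = 33 - 20 = 13

13


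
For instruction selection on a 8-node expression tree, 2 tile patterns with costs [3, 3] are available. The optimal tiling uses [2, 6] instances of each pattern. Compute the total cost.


Total cost = sum(count_i * cost_i)
= 2*3 + 6*3
= 24

24


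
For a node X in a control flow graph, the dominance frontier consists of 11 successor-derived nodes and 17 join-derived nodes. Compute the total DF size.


DF(X) = direct successor contributions + join point contributions
= 11 + 17 = 28

28


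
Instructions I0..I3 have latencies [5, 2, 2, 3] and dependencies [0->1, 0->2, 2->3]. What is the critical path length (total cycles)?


Compute longest path through dependency graph: dist(Ik) = max over predecessors of dist + latency(Ik).
dist(I0) = latency 5 = 5
dist(I1) = dist(I0) + 2 = 5 + 2 = 7
dist(I2) = dist(I0) + 2 = 5 + 2 = 7
dist(I3) = dist(I2) + 3 = 7 + 3 = 10
Critical path = max dist = 10

10


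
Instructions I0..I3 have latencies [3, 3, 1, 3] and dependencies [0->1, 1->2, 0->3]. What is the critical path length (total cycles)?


Compute longest path through dependency graph: dist(Ik) = max over predecessors of dist + latency(Ik).
dist(I0) = latency 3 = 3
dist(I1) = dist(I0) + 3 = 3 + 3 = 6
dist(I2) = dist(I1) + 1 = 6 + 1 = 7
dist(I3) = dist(I0) + 3 = 3 + 3 = 6
Critical path = max dist = 7

7


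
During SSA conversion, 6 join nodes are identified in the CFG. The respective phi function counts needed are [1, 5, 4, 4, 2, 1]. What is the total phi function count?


Total phi functions = sum of phi functions at each join node
= 1 + 5 + 4 + 4 + 2 + 1 = 17

17


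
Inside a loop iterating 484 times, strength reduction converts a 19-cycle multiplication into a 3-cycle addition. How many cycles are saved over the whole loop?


Per-iteration saving = 19 - 3 = 16
Total saved = 484 * 16 = 7744

7744


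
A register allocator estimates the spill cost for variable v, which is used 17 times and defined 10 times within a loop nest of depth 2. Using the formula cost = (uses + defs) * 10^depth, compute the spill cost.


uses + defs = 17 + 10 = 27
10^2 = 100
Spill cost = 27 * 100 = 2700

2700


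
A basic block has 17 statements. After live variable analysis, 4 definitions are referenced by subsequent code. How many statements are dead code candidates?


Dead code = total statements - live definitions
= 17 - 4 = 13

13


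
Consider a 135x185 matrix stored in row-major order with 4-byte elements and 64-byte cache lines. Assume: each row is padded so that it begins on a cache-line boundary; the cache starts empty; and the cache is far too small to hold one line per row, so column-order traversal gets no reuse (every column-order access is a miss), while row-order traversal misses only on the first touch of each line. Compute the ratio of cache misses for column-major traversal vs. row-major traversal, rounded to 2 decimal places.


Each row occupies 185 * 4 = 740 bytes and starts on a line boundary, so it spans ceil(740 / 64) = 12 cache lines.
Row-major traversal misses (one per line touched): 135 * ceil(185 * 4 / 64) = 1620
Column-major traversal misses (no reuse, every access misses): 135 * 185 = 24975
Ratio = 24975 / 1620 = 15.42

15.42


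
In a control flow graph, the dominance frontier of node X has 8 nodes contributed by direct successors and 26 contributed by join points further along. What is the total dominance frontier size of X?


DF(X) = direct successor contributions + join point contributions
= 8 + 26 = 34

34


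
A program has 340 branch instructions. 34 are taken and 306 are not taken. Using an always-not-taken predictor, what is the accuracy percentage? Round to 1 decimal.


Predictor: always-not-taken
Correct predictions = 306
Accuracy = 306 / 340 * 100 = 90.0%

90.0


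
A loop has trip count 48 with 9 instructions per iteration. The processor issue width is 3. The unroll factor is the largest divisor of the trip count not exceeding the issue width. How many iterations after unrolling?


Largest divisor of 48 <= 3 is 3
New iterations = 48 / 3 = 16

16


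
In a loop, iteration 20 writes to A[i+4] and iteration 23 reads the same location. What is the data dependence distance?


Distance = read iteration - write iteration
= 23 - 20 = 3

3


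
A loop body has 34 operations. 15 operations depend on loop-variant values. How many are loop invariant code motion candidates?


Invariant candidates = total - loop-dependent
= 34 - 15 = 19

19


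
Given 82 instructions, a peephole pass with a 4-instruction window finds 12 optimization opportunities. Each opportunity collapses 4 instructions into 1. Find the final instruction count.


Each match removes 3 instructions.
Total removed = 12 * 3 = 36
Remaining = 82 - 36 = 46

46


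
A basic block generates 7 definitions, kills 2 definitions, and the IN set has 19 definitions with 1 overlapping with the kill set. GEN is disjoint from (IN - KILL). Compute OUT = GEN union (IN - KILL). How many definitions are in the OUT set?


IN - KILL: 19 - 1 = 18 surviving definitions
OUT = GEN + surviving = 7 + 18 = 25

25


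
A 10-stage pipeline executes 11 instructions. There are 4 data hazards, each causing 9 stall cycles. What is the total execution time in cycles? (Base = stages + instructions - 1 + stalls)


Base cycles = 10 + 11 - 1 = 20
Total stalls = 4 * 9 = 36
Total = 20 + 36 = 56

56


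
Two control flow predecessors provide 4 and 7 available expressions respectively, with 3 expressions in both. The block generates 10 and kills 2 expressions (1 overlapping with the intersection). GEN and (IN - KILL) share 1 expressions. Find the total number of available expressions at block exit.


IN = intersection of predecessors = 3
IN - KILL = 3 - 1 = 2
|OUT| = |GEN| + |IN - KILL| - |GEN ∩ (IN - KILL)| = 10 + 2 - 1 = 11

11


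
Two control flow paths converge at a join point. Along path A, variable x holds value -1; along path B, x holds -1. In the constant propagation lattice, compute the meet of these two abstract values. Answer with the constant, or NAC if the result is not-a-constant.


Meet operation: if both paths give the same constant, result is that constant; if they differ, result is NAC (not-a-constant).
Path A: -1, Path B: -1 -> equal
Result: constant -> -1

-1


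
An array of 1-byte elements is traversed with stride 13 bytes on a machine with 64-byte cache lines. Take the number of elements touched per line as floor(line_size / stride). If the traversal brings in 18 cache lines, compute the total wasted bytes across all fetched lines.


Elements per line = floor(64 / 13) = 4
Bytes used per line = 4 * 1 = 4
Wasted per line = 64 - 4 = 60
Total wasted = 60 * 18 = 1080

1080


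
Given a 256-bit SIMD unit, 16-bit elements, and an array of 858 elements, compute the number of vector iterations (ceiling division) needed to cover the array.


Width = 256 / 16 = 16 elements per vector op
Iterations = ceil(858 / 16) = 54

54


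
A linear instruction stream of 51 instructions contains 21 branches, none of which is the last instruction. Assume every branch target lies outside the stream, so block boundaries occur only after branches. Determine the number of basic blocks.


With no in-sequence branch targets, the leaders are the first instruction plus the instruction after each branch.
Number of basic blocks = branches + 1
= 21 + 1 = 22

22


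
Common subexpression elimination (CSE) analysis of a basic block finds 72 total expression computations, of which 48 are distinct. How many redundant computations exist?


CSE count = total expressions - unique expressions
= 72 - 48 = 24

24


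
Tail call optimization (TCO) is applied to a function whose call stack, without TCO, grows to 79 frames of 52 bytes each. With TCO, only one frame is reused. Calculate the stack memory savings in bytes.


Without TCO: 79 * 52 = 4108 bytes
With TCO: reuse 1 frame = 52 bytes
Savings = 4108 - 52 = 4056

4056


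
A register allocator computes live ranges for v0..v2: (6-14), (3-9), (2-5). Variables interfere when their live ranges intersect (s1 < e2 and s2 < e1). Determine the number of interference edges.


Check all pairs for overlapping intervals.
Two intervals (s1,e1) and (s2,e2) overlap if s1 < e2 and s2 < e1.
v0 (6-14) vs v1..v2: overlaps v1 -> 1
v1 (3-9) vs v2: overlaps v2 -> 1
Total overlapping pairs = 1 + 1 = 2

2


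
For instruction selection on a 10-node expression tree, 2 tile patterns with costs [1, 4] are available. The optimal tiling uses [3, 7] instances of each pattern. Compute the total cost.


Total cost = sum(count_i * cost_i)
= 3*1 + 7*4
= 31

31


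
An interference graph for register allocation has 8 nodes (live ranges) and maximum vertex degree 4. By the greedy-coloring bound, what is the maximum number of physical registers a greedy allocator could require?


Greedy coloring never needs more than (max_degree + 1) colors: when coloring a vertex, at most max_degree neighbors are already colored.
Upper bound = 4 + 1 = 5

5


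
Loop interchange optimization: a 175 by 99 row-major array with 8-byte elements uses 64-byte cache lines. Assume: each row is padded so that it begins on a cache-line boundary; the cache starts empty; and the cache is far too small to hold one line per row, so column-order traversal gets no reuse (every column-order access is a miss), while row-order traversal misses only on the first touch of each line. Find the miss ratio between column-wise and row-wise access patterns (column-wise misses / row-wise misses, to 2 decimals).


Each row occupies 99 * 8 = 792 bytes and starts on a line boundary, so it spans ceil(792 / 64) = 13 cache lines.
Row-major traversal misses (one per line touched): 175 * ceil(99 * 8 / 64) = 2275
Column-major traversal misses (no reuse, every access misses): 175 * 99 = 17325
Ratio = 17325 / 2275 = 7.62

7.62


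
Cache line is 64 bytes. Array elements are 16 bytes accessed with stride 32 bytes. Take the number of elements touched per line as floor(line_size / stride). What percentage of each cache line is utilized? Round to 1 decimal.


Elements per cache line = floor(64 / 32) = 2
Bytes used = 2 * 16 = 32
Utilization = 32 / 64 * 100 = 50.0%

50.0


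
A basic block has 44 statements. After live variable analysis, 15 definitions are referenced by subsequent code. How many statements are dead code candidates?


Dead code = total statements - live definitions
= 44 - 15 = 29

29


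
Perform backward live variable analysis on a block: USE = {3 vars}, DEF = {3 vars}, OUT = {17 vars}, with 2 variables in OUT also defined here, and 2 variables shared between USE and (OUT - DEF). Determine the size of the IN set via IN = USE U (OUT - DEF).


OUT - DEF: 17 - 2 = 15
|IN| = |USE| + |OUT - DEF| - |USE ∩ (OUT - DEF)| = 3 + 15 - 2 = 16

16


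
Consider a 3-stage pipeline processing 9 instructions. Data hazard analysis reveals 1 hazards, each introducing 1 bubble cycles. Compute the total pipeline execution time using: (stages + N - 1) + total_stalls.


Base cycles = 3 + 9 - 1 = 11
Total stalls = 1 * 1 = 1
Total = 11 + 1 = 12

12


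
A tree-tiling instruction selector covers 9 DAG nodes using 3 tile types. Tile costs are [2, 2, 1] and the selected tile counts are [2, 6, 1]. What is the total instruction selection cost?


Total cost = sum(count_i * cost_i)
= 2*2 + 6*2 + 1*1
= 17

17


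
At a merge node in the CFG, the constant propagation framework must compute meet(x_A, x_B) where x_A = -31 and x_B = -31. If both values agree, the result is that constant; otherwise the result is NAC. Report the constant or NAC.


Meet operation: if both paths give the same constant, result is that constant; if they differ, result is NAC (not-a-constant).
Path A: -31, Path B: -31 -> equal
Result: constant -> -31

-31


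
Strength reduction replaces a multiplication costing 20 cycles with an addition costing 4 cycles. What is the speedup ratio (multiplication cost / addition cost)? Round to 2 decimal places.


Ratio = mult_cost / add_cost = 20 / 4 = 5.0

5.0


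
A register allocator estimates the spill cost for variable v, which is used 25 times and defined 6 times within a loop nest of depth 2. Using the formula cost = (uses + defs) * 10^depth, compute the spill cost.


uses + defs = 25 + 6 = 31
10^2 = 100
Spill cost = 31 * 100 = 3100

3100


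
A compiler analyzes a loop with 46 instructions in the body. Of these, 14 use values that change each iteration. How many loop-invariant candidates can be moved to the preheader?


Invariant candidates = total - loop-dependent
= 46 - 14 = 32

32


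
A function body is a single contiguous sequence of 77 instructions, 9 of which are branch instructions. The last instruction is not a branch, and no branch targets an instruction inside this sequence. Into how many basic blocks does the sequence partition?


With no in-sequence branch targets, the leaders are the first instruction plus the instruction after each branch.
Number of basic blocks = branches + 1
= 9 + 1 = 10

10


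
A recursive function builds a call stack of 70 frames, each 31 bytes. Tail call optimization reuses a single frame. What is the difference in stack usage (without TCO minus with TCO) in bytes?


Without TCO: 70 * 31 = 2170 bytes
With TCO: reuse 1 frame = 31 bytes
Savings = 2170 - 31 = 2139

2139


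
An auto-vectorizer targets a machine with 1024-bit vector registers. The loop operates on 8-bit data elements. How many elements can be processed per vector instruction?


Width = SIMD bits / data type bits
= 1024 / 8 = 128

128


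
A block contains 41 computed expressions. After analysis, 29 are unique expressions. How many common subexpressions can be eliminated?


CSE count = total expressions - unique expressions
= 41 - 29 = 12

12


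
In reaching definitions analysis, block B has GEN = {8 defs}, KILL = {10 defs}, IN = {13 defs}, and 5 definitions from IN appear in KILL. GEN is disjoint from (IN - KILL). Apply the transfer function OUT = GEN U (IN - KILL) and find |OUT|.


IN - KILL: 13 - 5 = 8 surviving definitions
OUT = GEN + surviving = 8 + 8 = 16

16


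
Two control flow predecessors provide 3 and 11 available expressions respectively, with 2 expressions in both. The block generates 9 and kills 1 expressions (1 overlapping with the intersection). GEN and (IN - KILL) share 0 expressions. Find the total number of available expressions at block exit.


IN = intersection of predecessors = 2
IN - KILL = 2 - 1 = 1
|OUT| = |GEN| + |IN - KILL| - |GEN ∩ (IN - KILL)| = 9 + 1 - 0 = 10

10


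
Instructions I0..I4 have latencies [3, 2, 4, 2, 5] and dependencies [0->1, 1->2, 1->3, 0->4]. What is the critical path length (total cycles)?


Compute longest path through dependency graph: dist(Ik) = max over predecessors of dist + latency(Ik).
dist(I0) = latency 3 = 3
dist(I1) = dist(I0) + 2 = 3 + 2 = 5
dist(I2) = dist(I1) + 4 = 5 + 4 = 9
dist(I3) = dist(I1) + 2 = 5 + 2 = 7
dist(I4) = dist(I0) + 5 = 3 + 5 = 8
Critical path = max dist = 9

9


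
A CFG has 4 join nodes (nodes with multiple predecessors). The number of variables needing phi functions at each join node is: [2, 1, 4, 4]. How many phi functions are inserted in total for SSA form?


Total phi functions = sum of phi functions at each join node
= 2 + 1 + 4 + 4 = 11

11


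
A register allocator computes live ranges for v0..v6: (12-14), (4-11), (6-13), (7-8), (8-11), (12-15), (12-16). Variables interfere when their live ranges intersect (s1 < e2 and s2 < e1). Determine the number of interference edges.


Check all pairs for overlapping intervals.
Two intervals (s1,e1) and (s2,e2) overlap if s1 < e2 and s2 < e1.
v0 (12-14) vs v1..v6: overlaps v2, v5, v6 -> 3
v1 (4-11) vs v2..v6: overlaps v2, v3, v4 -> 3
v2 (6-13) vs v3..v6: overlaps v3, v4, v5, v6 -> 4
v3 (7-8) vs v4..v6: overlaps none -> 0
v4 (8-11) vs v5..v6: overlaps none -> 0
v5 (12-15) vs v6: overlaps v6 -> 1
Total overlapping pairs = 3 + 3 + 4 + 0 + 0 + 1 = 11

11
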